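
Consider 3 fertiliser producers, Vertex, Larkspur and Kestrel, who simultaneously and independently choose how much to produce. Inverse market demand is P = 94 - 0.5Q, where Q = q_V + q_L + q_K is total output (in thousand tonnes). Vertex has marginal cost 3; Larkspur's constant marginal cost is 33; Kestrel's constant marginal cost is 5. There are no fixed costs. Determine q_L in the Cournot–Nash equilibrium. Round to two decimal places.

Vertex's profit: π_V = (94 - 0.5Q)q_V - (3q_V). Setting ∂π_V/∂q_V = 0: 91 - q_V - (1/2)(q_L + q_K) = 0.
Larkspur's first-order condition: 61 - q_L - (1/2)(q_V + q_K) = 0.
Kestrel's first-order condition: 89 - q_K - (1/2)(q_V + q_L) = 0.
Summing all 3 equations gives 241 − 2Q = 0, hence Q = 241/2.
Back-substituting: q_V = (91 − 241/4)/(1/2) = 123/2, q_L = (61 − 241/4)/(1/2) = 3/2, q_K = (89 − 241/4)/(1/2) = 115/2.

1.50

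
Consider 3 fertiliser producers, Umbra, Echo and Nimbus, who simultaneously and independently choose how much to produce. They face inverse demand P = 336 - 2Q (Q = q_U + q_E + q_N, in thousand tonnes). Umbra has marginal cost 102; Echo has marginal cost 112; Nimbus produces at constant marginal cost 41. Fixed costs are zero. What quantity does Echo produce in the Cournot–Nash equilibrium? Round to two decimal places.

17.88

Umbra's profit: π_U = (336 - 2Q)q_U - (102q_U). Setting ∂π_U/∂q_U = 0: 234 - 4q_U - 2(q_E + q_N) = 0.
Echo's first-order condition: 224 - 4q_E - 2(q_U + q_N) = 0.
Nimbus's first-order condition: 295 - 4q_N - 2(q_U + q_E) = 0.
Adding the 3 conditions: 753 − 4Q − 4Q = 0, i.e. Q = 753/8.
Back-substituting: q_U = (234 − 753/4)/2 = 183/8, q_E = (224 − 753/4)/2 = 143/8, q_N = (295 − 753/4)/2 = 427/8.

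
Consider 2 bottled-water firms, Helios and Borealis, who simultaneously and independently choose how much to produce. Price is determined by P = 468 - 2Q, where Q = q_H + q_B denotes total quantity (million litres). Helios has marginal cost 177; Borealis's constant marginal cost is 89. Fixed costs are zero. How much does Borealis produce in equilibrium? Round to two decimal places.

77.83

Helios's profit: π_H = (468 - 2Q)q_H - (177q_H). Setting ∂π_H/∂q_H = 0: 291 - 4q_H - 2(q_B) = 0.
Borealis's first-order condition: 379 - 4q_B - 2(q_H) = 0.
Rearranging gives the reaction functions q_H = (291 - 2q_B)/4 and q_B = (379 - 2q_H)/4.
Solving the pair: q_H = 203/6, q_B = 467/6.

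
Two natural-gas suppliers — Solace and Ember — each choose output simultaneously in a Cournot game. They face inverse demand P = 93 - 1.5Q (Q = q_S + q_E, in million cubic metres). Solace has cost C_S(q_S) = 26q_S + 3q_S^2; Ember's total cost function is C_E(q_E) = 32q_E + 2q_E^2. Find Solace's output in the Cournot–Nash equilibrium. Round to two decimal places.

Solace's profit: π_S = (93 - 1.5Q)q_S - (26q_S + 3q_S²). Setting ∂π_S/∂q_S = 0: 67 - 9q_S - (3/2)(q_E) = 0.
Ember's first-order condition: 61 - 7q_E - (3/2)(q_S) = 0.
Rearranging gives the reaction functions q_S = (67 - (3/2)q_E)/9 and q_E = (61 - (3/2)q_S)/7.
Solving the pair: q_S = 6.2140, q_E = 598/81.

6.21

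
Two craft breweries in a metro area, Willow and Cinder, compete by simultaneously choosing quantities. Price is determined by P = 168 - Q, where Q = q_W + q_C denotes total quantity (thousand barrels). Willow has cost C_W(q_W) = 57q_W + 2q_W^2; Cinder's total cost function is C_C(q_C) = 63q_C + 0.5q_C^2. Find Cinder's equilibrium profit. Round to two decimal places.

Willow's profit: π_W = (168 - Q)q_W - (57q_W + 2q_W²). Setting ∂π_W/∂q_W = 0: 111 - 6q_W - (q_C) = 0.
Cinder's profit: π_C = (168 - Q)q_C - (63q_C + (1/2)q_C²). Setting ∂π_C/∂q_C = 0: 105 - 3q_C - (q_W) = 0.
Best responses: q_W = (111 - q_C)/6, q_C = (105 - q_W)/3.
Substituting one into the other gives q_W = 228/17 and q_C = 519/17.
Price P = 168 - 747/17 = 124.0588.
Cinder's profit: 124.0588·(519/17) - 63·(519/17) - (1/2)(519/17)² = 1398.0675.

1398.07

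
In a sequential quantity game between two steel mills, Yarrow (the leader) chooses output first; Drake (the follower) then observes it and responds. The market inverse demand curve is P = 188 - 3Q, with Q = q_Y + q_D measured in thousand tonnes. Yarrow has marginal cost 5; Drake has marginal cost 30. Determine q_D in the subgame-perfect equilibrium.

9

The follower Drake best-responds to any q_Y: π_D = (188 - 3Q)q_D - 30q_D.
Setting the follower's marginal profit to zero, 158 - 3q_Y - 6q_D = 0, i.e. q_D = (158 - 3q_Y)/6.
The leader anticipates this reaction. Substituting into P = 188 - 3Q gives P = 109 - (3/2)q_Y, so π_Y = (109 - (3/2)q_Y)q_Y - 5q_Y.
Leader FOC: 104 - 3q_Y = 0, so q_Y = 104/3.
Then q_D = (158 - 3·(104/3))/6 = 9.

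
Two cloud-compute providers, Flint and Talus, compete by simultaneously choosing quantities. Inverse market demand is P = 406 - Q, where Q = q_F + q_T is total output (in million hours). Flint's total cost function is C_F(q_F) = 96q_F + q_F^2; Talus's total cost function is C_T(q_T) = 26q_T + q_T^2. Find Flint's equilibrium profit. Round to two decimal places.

6574.22

Flint's profit: π_F = (406 - Q)q_F - (96q_F + q_F²). Setting ∂π_F/∂q_F = 0: 310 - 4q_F - (q_T) = 0.
Talus's profit: π_T = (406 - Q)q_T - (26q_T + q_T²). Setting ∂π_T/∂q_T = 0: 380 - 4q_T - (q_F) = 0.
So q_F = (310 - q_T)/4 and q_T = (380 - q_F)/4.
Substituting one into the other gives q_F = 172/3 and q_T = 242/3.
Price P = 406 - 138 = 268.
Flint's profit: 268·(172/3) - 96·(172/3) - (172/3)² = 6574.2222.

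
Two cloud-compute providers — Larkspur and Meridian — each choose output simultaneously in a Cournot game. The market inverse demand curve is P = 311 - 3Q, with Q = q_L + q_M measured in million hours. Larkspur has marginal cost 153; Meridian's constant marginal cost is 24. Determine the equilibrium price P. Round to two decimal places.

162.67

Larkspur's profit: π_L = (311 - 3Q)q_L - (153q_L). Setting ∂π_L/∂q_L = 0: 158 - 6q_L - 3(q_M) = 0.
Meridian's profit: π_M = (311 - 3Q)q_M - (24q_M). Setting ∂π_M/∂q_M = 0: 287 - 6q_M - 3(q_L) = 0.
Rearranging gives the reaction functions q_L = (158 - 3q_M)/6 and q_M = (287 - 3q_L)/6.
Substituting one into the other gives q_L = 29/9 and q_M = 416/9.
Total output Q = 445/9, so price P = 311 - 3·(445/9) = 488/3.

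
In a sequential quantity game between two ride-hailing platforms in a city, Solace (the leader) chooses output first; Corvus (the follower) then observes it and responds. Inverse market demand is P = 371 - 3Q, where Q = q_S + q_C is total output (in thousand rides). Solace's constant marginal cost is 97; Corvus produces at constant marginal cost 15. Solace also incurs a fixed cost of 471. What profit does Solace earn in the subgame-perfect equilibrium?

Solve by backward induction. Given q_S, the follower Corvus maximises π_C = (371 - 3q_S - 3q_C)q_C - 15q_C.
∂π_C/∂q_C = 356 - 3q_S - 6q_C = 0 gives the reaction function q_C = (356 - 3q_S)/6.
The leader anticipates this reaction. Substituting into P = 371 - 3Q gives P = 193 - (3/2)q_S, so π_S = (193 - (3/2)q_S)q_S - 97q_S.
Leader FOC: 96 - 3q_S = 0, so q_S = 32.
Then q_C = (356 - 3·32)/6 = 130/3.
Price P = 371 - 3·(226/3) = 145.
Solace's profit: (145 - 97)·32 - 471 = 1065.

1065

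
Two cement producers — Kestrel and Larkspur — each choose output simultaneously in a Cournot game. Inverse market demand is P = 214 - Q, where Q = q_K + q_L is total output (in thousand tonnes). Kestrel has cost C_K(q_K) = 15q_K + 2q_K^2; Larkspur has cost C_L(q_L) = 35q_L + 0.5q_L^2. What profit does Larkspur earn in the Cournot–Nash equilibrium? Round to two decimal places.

Kestrel's profit: π_K = (214 - Q)q_K - (15q_K + 2q_K²). Setting ∂π_K/∂q_K = 0: 199 - 6q_K - (q_L) = 0.
Larkspur's profit: π_L = (214 - Q)q_L - (35q_L + (1/2)q_L²). Setting ∂π_L/∂q_L = 0: 179 - 3q_L - (q_K) = 0.
So q_K = (199 - q_L)/6 and q_L = (179 - q_K)/3.
Substituting one into the other gives q_K = 418/17 and q_L = 875/17.
Price P = 214 - 1293/17 = 137.9412.
Larkspur's profit: 137.9412·(875/17) - 35·(875/17) - (1/2)(875/17)² = 3973.8322.

3973.83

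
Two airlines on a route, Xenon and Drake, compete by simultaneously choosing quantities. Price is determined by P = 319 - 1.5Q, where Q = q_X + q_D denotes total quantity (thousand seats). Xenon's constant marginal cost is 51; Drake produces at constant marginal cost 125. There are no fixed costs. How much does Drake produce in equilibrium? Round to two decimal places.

Xenon's profit: π_X = (319 - 1.5Q)q_X - (51q_X). Setting ∂π_X/∂q_X = 0: 268 - 3q_X - (3/2)(q_D) = 0.
Drake's first-order condition: 194 - 3q_D - (3/2)(q_X) = 0.
So q_X = (268 - (3/2)q_D)/3 and q_D = (194 - (3/2)q_X)/3.
Substituting one into the other gives q_X = 76 and q_D = 80/3.

26.67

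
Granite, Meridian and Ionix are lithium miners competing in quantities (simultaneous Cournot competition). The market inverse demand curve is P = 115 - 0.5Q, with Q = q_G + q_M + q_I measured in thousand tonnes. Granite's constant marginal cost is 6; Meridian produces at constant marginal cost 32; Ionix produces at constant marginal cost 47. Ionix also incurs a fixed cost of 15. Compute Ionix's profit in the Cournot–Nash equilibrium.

Granite's profit: π_G = (115 - 0.5Q)q_G - (6q_G). Setting ∂π_G/∂q_G = 0: 109 - q_G - (1/2)(q_M + q_I) = 0.
Meridian's first-order condition: 83 - q_M - (1/2)(q_G + q_I) = 0.
Ionix's first-order condition: 68 - q_I - (1/2)(q_G + q_M) = 0.
Summing all 3 equations gives 260 − 2Q = 0, hence Q = 130.
Back-substituting: q_G = (109 − 65)/(1/2) = 88, q_M = (83 − 65)/(1/2) = 36, q_I = (68 − 65)/(1/2) = 6.
Price P = 115 - (1/2)·130 = 50.
Ionix's profit: (50 - 47)·6 - 15 = 3.

3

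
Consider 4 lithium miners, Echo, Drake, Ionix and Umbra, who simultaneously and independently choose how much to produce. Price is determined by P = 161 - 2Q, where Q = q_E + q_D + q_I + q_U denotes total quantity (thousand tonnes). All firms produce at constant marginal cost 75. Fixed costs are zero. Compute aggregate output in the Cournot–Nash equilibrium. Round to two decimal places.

34.40

Each firm earns π_i = (161 - 2Q)q_i - 75q_i.
Setting ∂π_i/∂q_i = 0 with rivals' quantities fixed: 86 - 4q_i - 2·Σ_{j≠i} q_j = 0.
With identical firms every q_j equals q_i, so Σ_{j≠i} q_j = 3q_i and 86 = 10q_i, giving q_i = 43/5.
Total output Q = 43/5 + 43/5 + 43/5 + 43/5 = 172/5.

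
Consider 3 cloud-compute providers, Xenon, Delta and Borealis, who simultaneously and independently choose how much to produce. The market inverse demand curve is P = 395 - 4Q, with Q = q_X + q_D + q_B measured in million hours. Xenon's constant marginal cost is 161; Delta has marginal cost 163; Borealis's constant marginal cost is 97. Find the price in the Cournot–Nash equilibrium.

204

Xenon's profit: π_X = (395 - 4Q)q_X - (161q_X). Setting ∂π_X/∂q_X = 0: 234 - 8q_X - 4(q_D + q_B) = 0.
Delta's profit: π_D = (395 - 4Q)q_D - (163q_D). Setting ∂π_D/∂q_D = 0: 232 - 8q_D - 4(q_X + q_B) = 0.
Borealis's first-order condition: 298 - 8q_B - 4(q_X + q_D) = 0.
Adding the 3 conditions: 764 − 8Q − 8Q = 0, i.e. Q = 191/4.
Back-substituting: q_X = (234 − 191)/4 = 43/4, q_D = (232 − 191)/4 = 41/4, q_B = (298 − 191)/4 = 107/4.
Total output Q = 191/4, so price P = 395 - 4·(191/4) = 204.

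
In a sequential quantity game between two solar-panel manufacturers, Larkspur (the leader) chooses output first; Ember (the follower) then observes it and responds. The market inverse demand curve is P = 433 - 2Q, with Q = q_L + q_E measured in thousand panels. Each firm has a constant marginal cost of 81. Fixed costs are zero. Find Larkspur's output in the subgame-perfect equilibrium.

88

The follower Ember best-responds to any q_L: π_E = (433 - 2Q)q_E - 81q_E.
Follower FOC: 352 - 2q_L - 4q_E = 0, so q_E(q_L) = (352 - 2q_L)/4.
Larkspur substitutes q_E(q_L) into its own profit: π_L = q_L(433 - 2q_L - (352 - 2q_L)/2) - 81q_L = (257 - q_L)q_L - 81q_L.
Leader FOC: 176 - 2q_L = 0, so q_L = 88.
Then q_E = (352 - 2·88)/4 = 44.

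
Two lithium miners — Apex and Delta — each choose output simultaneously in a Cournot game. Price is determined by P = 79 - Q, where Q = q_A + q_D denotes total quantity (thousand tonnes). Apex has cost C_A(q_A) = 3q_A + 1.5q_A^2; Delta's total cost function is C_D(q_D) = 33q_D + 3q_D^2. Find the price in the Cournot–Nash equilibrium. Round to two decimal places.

Apex's profit: π_A = (79 - Q)q_A - (3q_A + (3/2)q_A²). Setting ∂π_A/∂q_A = 0: 76 - 5q_A - (q_D) = 0.
Delta's first-order condition: 46 - 8q_D - (q_A) = 0.
Best responses: q_A = (76 - q_D)/5, q_D = (46 - q_A)/8.
Solving the pair: q_A = 562/39, q_D = 154/39.
Total output Q = 716/39, so price P = 79 - 716/39 = 60.6410.

60.64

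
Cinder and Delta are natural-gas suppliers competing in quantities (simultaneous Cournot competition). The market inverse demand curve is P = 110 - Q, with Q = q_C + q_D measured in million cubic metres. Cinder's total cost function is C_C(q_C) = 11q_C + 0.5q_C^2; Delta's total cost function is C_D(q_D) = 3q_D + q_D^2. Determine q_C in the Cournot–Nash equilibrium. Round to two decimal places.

26.27

Cinder's profit: π_C = (110 - Q)q_C - (11q_C + (1/2)q_C²). Setting ∂π_C/∂q_C = 0: 99 - 3q_C - (q_D) = 0.
Delta's profit: π_D = (110 - Q)q_D - (3q_D + q_D²). Setting ∂π_D/∂q_D = 0: 107 - 4q_D - (q_C) = 0.
So q_C = (99 - q_D)/3 and q_D = (107 - q_C)/4.
Substituting one into the other gives q_C = 289/11 and q_D = 222/11.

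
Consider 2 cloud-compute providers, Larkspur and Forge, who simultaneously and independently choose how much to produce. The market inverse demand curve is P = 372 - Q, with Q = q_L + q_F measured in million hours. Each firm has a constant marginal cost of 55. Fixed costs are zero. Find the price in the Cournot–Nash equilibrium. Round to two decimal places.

160.67

A representative firm's profit is π_i = q_i(372 - Q) - 55q_i.
First-order condition (treating rivals' output as given): 317 - 2q_i - q_j = 0.
By symmetry each firm produces the same amount; substituting q_j = q_i yields q_i = 317/3.
Total output Q = 634/3, so price P = 372 - 634/3 = 482/3.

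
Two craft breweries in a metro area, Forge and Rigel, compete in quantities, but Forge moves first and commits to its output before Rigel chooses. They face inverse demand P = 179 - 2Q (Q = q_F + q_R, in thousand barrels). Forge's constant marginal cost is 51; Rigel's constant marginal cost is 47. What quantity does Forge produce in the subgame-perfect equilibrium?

The follower Rigel best-responds to any q_F: π_R = (179 - 2Q)q_R - 47q_R.
∂π_R/∂q_R = 132 - 2q_F - 4q_R = 0 gives the reaction function q_R = (132 - 2q_F)/4.
Forge substitutes q_R(q_F) into its own profit: π_F = q_F(179 - 2q_F - (132 - 2q_F)/2) - 51q_F = (113 - q_F)q_F - 51q_F.
Maximising: ∂π_F/∂q_F = 62 - 2q_F = 0, giving q_F = 31.
Then q_R = (132 - 2·31)/4 = 35/2.

31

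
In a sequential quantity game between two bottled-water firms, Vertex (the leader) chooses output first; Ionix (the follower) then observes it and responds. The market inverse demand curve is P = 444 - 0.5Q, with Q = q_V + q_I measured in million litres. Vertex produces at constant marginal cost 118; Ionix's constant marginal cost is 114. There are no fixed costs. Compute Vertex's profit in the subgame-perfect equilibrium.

The follower Ionix best-responds to any q_V: π_I = (444 - 0.5Q)q_I - 114q_I.
∂π_I/∂q_I = 330 - (1/2)q_V - q_I = 0 gives the reaction function q_I = (330 - (1/2)q_V).
The leader anticipates this reaction. Substituting into P = 444 - 0.5Q gives P = 279 - (1/4)q_V, so π_V = (279 - (1/4)q_V)q_V - 118q_V.
The leader's first-order condition 161 - (1/2)q_V = 0 yields q_V = 322.
Then q_I = (330 - (1/2)·322) = 169.
Price P = 444 - (1/2)·491 = 397/2.
Vertex's profit: (397/2 - 118)·322 = 25921.

25921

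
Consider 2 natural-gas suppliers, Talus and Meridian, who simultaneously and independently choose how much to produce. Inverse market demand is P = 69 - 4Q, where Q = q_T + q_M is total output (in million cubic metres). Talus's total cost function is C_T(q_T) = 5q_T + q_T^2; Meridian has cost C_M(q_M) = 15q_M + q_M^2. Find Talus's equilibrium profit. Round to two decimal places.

Talus's profit: π_T = (69 - 4Q)q_T - (5q_T + q_T²). Setting ∂π_T/∂q_T = 0: 64 - 10q_T - 4(q_M) = 0.
Meridian's profit: π_M = (69 - 4Q)q_M - (15q_M + q_M²). Setting ∂π_M/∂q_M = 0: 54 - 10q_M - 4(q_T) = 0.
So q_T = (64 - 4q_M)/10 and q_M = (54 - 4q_T)/10.
Solving the pair: q_T = 106/21, q_M = 71/21.
Price P = 69 - 4·(59/7) = 247/7.
Talus's profit: (247/7)·(106/21) - 5·(106/21) - (106/21)² = 127.3923.

127.39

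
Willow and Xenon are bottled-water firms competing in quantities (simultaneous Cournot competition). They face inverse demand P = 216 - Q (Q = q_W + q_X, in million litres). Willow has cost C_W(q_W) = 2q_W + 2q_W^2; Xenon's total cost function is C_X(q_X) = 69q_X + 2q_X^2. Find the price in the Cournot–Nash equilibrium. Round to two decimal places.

164.43

Willow's profit: π_W = (216 - Q)q_W - (2q_W + 2q_W²). Setting ∂π_W/∂q_W = 0: 214 - 6q_W - (q_X) = 0.
Xenon's profit: π_X = (216 - Q)q_X - (69q_X + 2q_X²). Setting ∂π_X/∂q_X = 0: 147 - 6q_X - (q_W) = 0.
So q_W = (214 - q_X)/6 and q_X = (147 - q_W)/6.
Substituting one into the other gives q_W = 1137/35 and q_X = 668/35.
Total output Q = 361/7, so price P = 216 - 361/7 = 1151/7.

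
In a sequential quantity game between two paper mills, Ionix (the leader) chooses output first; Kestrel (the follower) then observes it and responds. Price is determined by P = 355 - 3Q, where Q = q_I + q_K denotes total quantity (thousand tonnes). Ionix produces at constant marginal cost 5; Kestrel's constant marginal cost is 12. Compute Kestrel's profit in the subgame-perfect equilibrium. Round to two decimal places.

The follower Kestrel best-responds to any q_I: π_K = (355 - 3Q)q_K - 12q_K.
Setting the follower's marginal profit to zero, 343 - 3q_I - 6q_K = 0, i.e. q_K = (343 - 3q_I)/6.
The leader anticipates this reaction. Substituting into P = 355 - 3Q gives P = 367/2 - (3/2)q_I, so π_I = (367/2 - (3/2)q_I)q_I - 5q_I.
Maximising: ∂π_I/∂q_I = 357/2 - 3q_I = 0, giving q_I = 119/2.
Then q_K = (343 - 3·(119/2))/6 = 329/12.
Price P = 355 - 3·(1043/12) = 377/4.
Kestrel's profit: (377/4 - 12)·(329/12) = 2255.0208.

2255.02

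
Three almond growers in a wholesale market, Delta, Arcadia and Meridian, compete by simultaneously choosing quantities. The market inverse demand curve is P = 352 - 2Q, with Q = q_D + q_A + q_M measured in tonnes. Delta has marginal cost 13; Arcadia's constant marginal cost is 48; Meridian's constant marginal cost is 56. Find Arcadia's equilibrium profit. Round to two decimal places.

Delta's profit: π_D = (352 - 2Q)q_D - (13q_D). Setting ∂π_D/∂q_D = 0: 339 - 4q_D - 2(q_A + q_M) = 0.
Arcadia's profit: π_A = (352 - 2Q)q_A - (48q_A). Setting ∂π_A/∂q_A = 0: 304 - 4q_A - 2(q_D + q_M) = 0.
Meridian's profit: π_M = (352 - 2Q)q_M - (56q_M). Setting ∂π_M/∂q_M = 0: 296 - 4q_M - 2(q_D + q_A) = 0.
Summing all 3 equations gives 939 − 8Q = 0, hence Q = 939/8.
Back-substituting: q_D = (339 − 939/4)/2 = 417/8, q_A = (304 − 939/4)/2 = 277/8, q_M = (296 − 939/4)/2 = 245/8.
Price P = 352 - 2·(939/8) = 469/4.
Arcadia's profit: (469/4 - 48)·(277/8) = 2397.7813.

2397.78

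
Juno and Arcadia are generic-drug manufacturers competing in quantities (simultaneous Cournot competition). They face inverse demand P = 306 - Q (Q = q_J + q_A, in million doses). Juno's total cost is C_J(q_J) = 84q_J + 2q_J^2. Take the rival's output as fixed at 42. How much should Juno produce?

30

With the rival's output fixed at 42, Juno's profit is π_J = (306 - 42 - q_J)q_J - (84q_J + 2q_J²) = (264 - q_J)q_J - (84q_J + 2q_J²).
∂π_J/∂q_J = 180 - 6q_J = 0, so q_J = 30.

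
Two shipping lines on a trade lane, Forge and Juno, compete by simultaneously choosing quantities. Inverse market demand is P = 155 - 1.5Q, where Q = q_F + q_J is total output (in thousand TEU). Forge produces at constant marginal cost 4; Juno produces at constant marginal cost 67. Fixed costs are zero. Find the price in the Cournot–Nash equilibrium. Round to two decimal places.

75.33

Forge's profit: π_F = (155 - 1.5Q)q_F - (4q_F). Setting ∂π_F/∂q_F = 0: 151 - 3q_F - (3/2)(q_J) = 0.
Juno's profit: π_J = (155 - 1.5Q)q_J - (67q_J). Setting ∂π_J/∂q_J = 0: 88 - 3q_J - (3/2)(q_F) = 0.
Rearranging gives the reaction functions q_F = (151 - (3/2)q_J)/3 and q_J = (88 - (3/2)q_F)/3.
Substituting one into the other gives q_F = 428/9 and q_J = 50/9.
Total output Q = 478/9, so price P = 155 - (3/2)·(478/9) = 226/3.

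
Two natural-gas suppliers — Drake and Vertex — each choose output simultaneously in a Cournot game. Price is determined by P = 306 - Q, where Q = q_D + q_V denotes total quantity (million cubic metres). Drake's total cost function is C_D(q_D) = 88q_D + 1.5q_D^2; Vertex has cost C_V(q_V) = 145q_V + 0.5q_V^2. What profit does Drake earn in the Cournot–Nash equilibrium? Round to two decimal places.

3100.11

Drake's profit: π_D = (306 - Q)q_D - (88q_D + (3/2)q_D²). Setting ∂π_D/∂q_D = 0: 218 - 5q_D - (q_V) = 0.
Vertex's first-order condition: 161 - 3q_V - (q_D) = 0.
Best responses: q_D = (218 - q_V)/5, q_V = (161 - q_D)/3.
Solving the pair: q_D = 493/14, q_V = 587/14.
Price P = 306 - 540/7 = 1602/7.
Drake's profit: (1602/7)·(493/14) - 88·(493/14) - (3/2)(493/14)² = 3100.1148.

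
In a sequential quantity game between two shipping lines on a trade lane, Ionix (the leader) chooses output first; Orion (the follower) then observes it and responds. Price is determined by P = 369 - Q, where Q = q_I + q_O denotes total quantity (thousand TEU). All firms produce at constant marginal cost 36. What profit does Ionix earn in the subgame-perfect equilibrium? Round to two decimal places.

13861.13

Solve by backward induction. Given q_I, the follower Orion maximises π_O = (369 - q_I - q_O)q_O - 36q_O.
∂π_O/∂q_O = 333 - q_I - 2q_O = 0 gives the reaction function q_O = (333 - q_I)/2.
The leader anticipates this reaction. Substituting into P = 369 - Q gives P = 405/2 - (1/2)q_I, so π_I = (405/2 - (1/2)q_I)q_I - 36q_I.
The leader's first-order condition 333/2 - q_I = 0 yields q_I = 333/2.
Then q_O = (333 - 333/2)/2 = 333/4.
Price P = 369 - 999/4 = 477/4.
Ionix's profit: (477/4 - 36)·(333/2) = 13861.1250.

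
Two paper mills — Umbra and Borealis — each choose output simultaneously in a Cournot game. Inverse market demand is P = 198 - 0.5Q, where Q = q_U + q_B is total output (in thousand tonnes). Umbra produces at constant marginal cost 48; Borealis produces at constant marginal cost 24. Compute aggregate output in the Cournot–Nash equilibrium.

Umbra's profit: π_U = (198 - 0.5Q)q_U - (48q_U). Setting ∂π_U/∂q_U = 0: 150 - q_U - (1/2)(q_B) = 0.
Borealis's first-order condition: 174 - q_B - (1/2)(q_U) = 0.
Rearranging gives the reaction functions q_U = (150 - (1/2)q_B) and q_B = (174 - (1/2)q_U).
Solving the pair: q_U = 84, q_B = 132.
Total output Q = 84 + 132 = 216.

216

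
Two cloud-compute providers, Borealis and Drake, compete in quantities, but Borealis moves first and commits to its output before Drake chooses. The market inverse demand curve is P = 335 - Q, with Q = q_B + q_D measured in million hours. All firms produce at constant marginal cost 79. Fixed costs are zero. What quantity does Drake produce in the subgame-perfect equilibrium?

The follower Drake best-responds to any q_B: π_D = (335 - Q)q_D - 79q_D.
Follower FOC: 256 - q_B - 2q_D = 0, so q_D(q_B) = (256 - q_B)/2.
Borealis substitutes q_D(q_B) into its own profit: π_B = q_B(335 - q_B - (256 - q_B)/2) - 79q_B = (207 - (1/2)q_B)q_B - 79q_B.
Leader FOC: 128 - q_B = 0, so q_B = 128.
Then q_D = (256 - 128)/2 = 64.

64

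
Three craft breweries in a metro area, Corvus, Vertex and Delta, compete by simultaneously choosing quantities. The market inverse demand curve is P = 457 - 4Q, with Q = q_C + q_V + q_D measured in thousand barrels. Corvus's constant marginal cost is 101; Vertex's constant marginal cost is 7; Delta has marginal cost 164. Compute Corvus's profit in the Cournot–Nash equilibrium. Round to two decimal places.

1650.39

Corvus's profit: π_C = (457 - 4Q)q_C - (101q_C). Setting ∂π_C/∂q_C = 0: 356 - 8q_C - 4(q_V + q_D) = 0.
Vertex's profit: π_V = (457 - 4Q)q_V - (7q_V). Setting ∂π_V/∂q_V = 0: 450 - 8q_V - 4(q_C + q_D) = 0.
Delta's first-order condition: 293 - 8q_D - 4(q_C + q_V) = 0.
Adding the 3 conditions: 1099 − 8Q − 8Q = 0, i.e. Q = 1099/16.
Back-substituting: q_C = (356 − 1099/4)/4 = 325/16, q_V = (450 − 1099/4)/4 = 701/16, q_D = (293 − 1099/4)/4 = 73/16.
Price P = 457 - 4·(1099/16) = 729/4.
Corvus's profit: (729/4 - 101)·(325/16) = 1650.3906.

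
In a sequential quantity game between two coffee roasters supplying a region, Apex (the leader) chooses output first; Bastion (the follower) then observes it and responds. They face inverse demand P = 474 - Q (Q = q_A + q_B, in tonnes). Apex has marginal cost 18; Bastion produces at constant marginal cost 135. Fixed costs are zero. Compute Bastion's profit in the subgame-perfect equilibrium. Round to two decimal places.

689.06

The follower Bastion best-responds to any q_A: π_B = (474 - Q)q_B - 135q_B.
Setting the follower's marginal profit to zero, 339 - q_A - 2q_B = 0, i.e. q_B = (339 - q_A)/2.
Apex substitutes q_B(q_A) into its own profit: π_A = q_A(474 - q_A - (339 - q_A)/2) - 18q_A = (609/2 - (1/2)q_A)q_A - 18q_A.
Maximising: ∂π_A/∂q_A = 573/2 - q_A = 0, giving q_A = 573/2.
Then q_B = (339 - 573/2)/2 = 105/4.
Price P = 474 - 1251/4 = 645/4.
Bastion's profit: (645/4 - 135)·(105/4) = 689.0625.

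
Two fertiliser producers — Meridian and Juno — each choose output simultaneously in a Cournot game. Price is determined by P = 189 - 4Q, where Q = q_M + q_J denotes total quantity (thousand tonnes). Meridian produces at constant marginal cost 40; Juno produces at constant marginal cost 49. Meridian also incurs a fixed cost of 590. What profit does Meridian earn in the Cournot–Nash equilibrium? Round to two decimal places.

103.44

Meridian's profit: π_M = (189 - 4Q)q_M - (40q_M). Setting ∂π_M/∂q_M = 0: 149 - 8q_M - 4(q_J) = 0.
Juno's first-order condition: 140 - 8q_J - 4(q_M) = 0.
So q_M = (149 - 4q_J)/8 and q_J = (140 - 4q_M)/8.
Solving the pair: q_M = 79/6, q_J = 131/12.
Price P = 189 - 4·(289/12) = 278/3.
Meridian's profit: (278/3 - 40)·(79/6) - 590 = 931/9.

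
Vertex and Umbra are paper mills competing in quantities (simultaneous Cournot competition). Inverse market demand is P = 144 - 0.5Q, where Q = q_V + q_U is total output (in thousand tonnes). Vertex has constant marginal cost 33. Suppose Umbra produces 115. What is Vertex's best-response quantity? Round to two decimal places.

53.50

With the rival's output fixed at 115, Vertex's profit is π_V = (144 - (1/2)·115 - (1/2)q_V)q_V - (33q_V) = (173/2 - (1/2)q_V)q_V - (33q_V).
∂π_V/∂q_V = 107/2 - q_V = 0, so q_V = 107/2.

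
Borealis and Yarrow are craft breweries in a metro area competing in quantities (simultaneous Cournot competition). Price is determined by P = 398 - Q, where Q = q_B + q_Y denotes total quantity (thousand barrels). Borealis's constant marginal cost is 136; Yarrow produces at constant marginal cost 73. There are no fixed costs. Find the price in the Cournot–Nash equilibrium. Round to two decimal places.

Borealis's profit: π_B = (398 - Q)q_B - (136q_B). Setting ∂π_B/∂q_B = 0: 262 - 2q_B - (q_Y) = 0.
Yarrow's first-order condition: 325 - 2q_Y - (q_B) = 0.
Rearranging gives the reaction functions q_B = (262 - q_Y)/2 and q_Y = (325 - q_B)/2.
Solving the pair: q_B = 199/3, q_Y = 388/3.
Total output Q = 587/3, so price P = 398 - 587/3 = 607/3.

202.33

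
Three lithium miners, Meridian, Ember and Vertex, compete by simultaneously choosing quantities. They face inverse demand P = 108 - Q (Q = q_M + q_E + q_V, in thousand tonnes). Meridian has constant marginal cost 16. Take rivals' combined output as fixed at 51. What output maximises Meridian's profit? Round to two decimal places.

With rivals' combined output fixed at 51, Meridian's profit is π_M = (108 - 51 - q_M)q_M - (16q_M) = (57 - q_M)q_M - (16q_M).
∂π_M/∂q_M = 41 - 2q_M = 0, so q_M = 41/2.

20.50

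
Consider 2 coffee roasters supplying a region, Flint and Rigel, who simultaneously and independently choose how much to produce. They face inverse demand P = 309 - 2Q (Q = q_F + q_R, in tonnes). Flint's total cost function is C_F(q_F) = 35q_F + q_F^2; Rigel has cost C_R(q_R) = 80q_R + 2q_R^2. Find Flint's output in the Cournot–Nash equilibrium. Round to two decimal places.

39.41

Flint's profit: π_F = (309 - 2Q)q_F - (35q_F + q_F²). Setting ∂π_F/∂q_F = 0: 274 - 6q_F - 2(q_R) = 0.
Rigel's first-order condition: 229 - 8q_R - 2(q_F) = 0.
Rearranging gives the reaction functions q_F = (274 - 2q_R)/6 and q_R = (229 - 2q_F)/8.
Substituting one into the other gives q_F = 867/22 and q_R = 413/22.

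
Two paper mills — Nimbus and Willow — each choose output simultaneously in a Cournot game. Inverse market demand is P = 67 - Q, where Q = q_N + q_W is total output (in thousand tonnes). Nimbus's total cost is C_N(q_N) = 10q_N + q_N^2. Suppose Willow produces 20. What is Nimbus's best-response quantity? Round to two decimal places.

With the rival's output fixed at 20, Nimbus's profit is π_N = (67 - 20 - q_N)q_N - (10q_N + q_N²) = (47 - q_N)q_N - (10q_N + q_N²).
∂π_N/∂q_N = 37 - 4q_N = 0, so q_N = 37/4.

9.25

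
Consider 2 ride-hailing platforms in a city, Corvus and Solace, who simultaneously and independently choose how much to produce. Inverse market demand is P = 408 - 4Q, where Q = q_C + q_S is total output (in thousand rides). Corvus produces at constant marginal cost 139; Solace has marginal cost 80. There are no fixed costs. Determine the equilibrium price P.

209

Corvus's profit: π_C = (408 - 4Q)q_C - (139q_C). Setting ∂π_C/∂q_C = 0: 269 - 8q_C - 4(q_S) = 0.
Solace's profit: π_S = (408 - 4Q)q_S - (80q_S). Setting ∂π_S/∂q_S = 0: 328 - 8q_S - 4(q_C) = 0.
So q_C = (269 - 4q_S)/8 and q_S = (328 - 4q_C)/8.
Solving the pair: q_C = 35/2, q_S = 129/4.
Total output Q = 199/4, so price P = 408 - 4·(199/4) = 209.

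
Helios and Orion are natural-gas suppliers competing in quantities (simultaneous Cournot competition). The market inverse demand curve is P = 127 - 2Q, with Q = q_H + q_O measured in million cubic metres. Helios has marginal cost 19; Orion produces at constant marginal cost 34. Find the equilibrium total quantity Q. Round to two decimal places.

33.50

Helios's profit: π_H = (127 - 2Q)q_H - (19q_H). Setting ∂π_H/∂q_H = 0: 108 - 4q_H - 2(q_O) = 0.
Orion's profit: π_O = (127 - 2Q)q_O - (34q_O). Setting ∂π_O/∂q_O = 0: 93 - 4q_O - 2(q_H) = 0.
So q_H = (108 - 2q_O)/4 and q_O = (93 - 2q_H)/4.
Solving the pair: q_H = 41/2, q_O = 13.
Total output Q = 41/2 + 13 = 67/2.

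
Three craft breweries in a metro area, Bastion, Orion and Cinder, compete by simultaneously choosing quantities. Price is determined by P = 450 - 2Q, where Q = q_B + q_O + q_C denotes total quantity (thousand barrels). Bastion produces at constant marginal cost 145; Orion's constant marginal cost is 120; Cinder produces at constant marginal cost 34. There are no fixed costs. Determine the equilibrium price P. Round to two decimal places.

Bastion's profit: π_B = (450 - 2Q)q_B - (145q_B). Setting ∂π_B/∂q_B = 0: 305 - 4q_B - 2(q_O + q_C) = 0.
Orion's profit: π_O = (450 - 2Q)q_O - (120q_O). Setting ∂π_O/∂q_O = 0: 330 - 4q_O - 2(q_B + q_C) = 0.
Cinder's first-order condition: 416 - 4q_C - 2(q_B + q_O) = 0.
Adding the 3 conditions: 1051 − 4Q − 4Q = 0, i.e. Q = 1051/8.
Back-substituting: q_B = (305 − 1051/4)/2 = 169/8, q_O = (330 − 1051/4)/2 = 269/8, q_C = (416 − 1051/4)/2 = 613/8.
Total output Q = 1051/8, so price P = 450 - 2·(1051/8) = 749/4.

187.25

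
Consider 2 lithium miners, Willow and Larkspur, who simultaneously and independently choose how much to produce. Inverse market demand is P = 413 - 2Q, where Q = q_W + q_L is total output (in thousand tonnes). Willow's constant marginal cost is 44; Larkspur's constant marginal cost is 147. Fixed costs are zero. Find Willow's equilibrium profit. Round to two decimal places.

Willow's profit: π_W = (413 - 2Q)q_W - (44q_W). Setting ∂π_W/∂q_W = 0: 369 - 4q_W - 2(q_L) = 0.
Larkspur's profit: π_L = (413 - 2Q)q_L - (147q_L). Setting ∂π_L/∂q_L = 0: 266 - 4q_L - 2(q_W) = 0.
So q_W = (369 - 2q_L)/4 and q_L = (266 - 2q_W)/4.
Substituting one into the other gives q_W = 236/3 and q_L = 163/6.
Price P = 413 - 2·(635/6) = 604/3.
Willow's profit: (604/3 - 44)·(236/3) = 12376.8889.

12376.89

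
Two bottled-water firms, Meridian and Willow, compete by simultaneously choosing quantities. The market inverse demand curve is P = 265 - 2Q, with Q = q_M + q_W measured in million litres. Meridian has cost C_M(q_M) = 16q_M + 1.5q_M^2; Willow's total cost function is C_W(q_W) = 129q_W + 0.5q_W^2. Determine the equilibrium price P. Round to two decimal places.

Meridian's profit: π_M = (265 - 2Q)q_M - (16q_M + (3/2)q_M²). Setting ∂π_M/∂q_M = 0: 249 - 7q_M - 2(q_W) = 0.
Willow's first-order condition: 136 - 5q_W - 2(q_M) = 0.
Best responses: q_M = (249 - 2q_W)/7, q_W = (136 - 2q_M)/5.
Solving the pair: q_M = 973/31, q_W = 454/31.
Total output Q = 1427/31, so price P = 265 - 2·(1427/31) = 172.9355.

172.94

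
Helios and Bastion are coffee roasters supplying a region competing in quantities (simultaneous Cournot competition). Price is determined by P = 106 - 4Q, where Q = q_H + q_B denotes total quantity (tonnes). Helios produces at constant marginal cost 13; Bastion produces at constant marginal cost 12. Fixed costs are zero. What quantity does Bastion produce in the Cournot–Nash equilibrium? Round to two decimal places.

7.92

Helios's profit: π_H = (106 - 4Q)q_H - (13q_H). Setting ∂π_H/∂q_H = 0: 93 - 8q_H - 4(q_B) = 0.
Bastion's profit: π_B = (106 - 4Q)q_B - (12q_B). Setting ∂π_B/∂q_B = 0: 94 - 8q_B - 4(q_H) = 0.
Rearranging gives the reaction functions q_H = (93 - 4q_B)/8 and q_B = (94 - 4q_H)/8.
Substituting one into the other gives q_H = 23/3 and q_B = 95/12.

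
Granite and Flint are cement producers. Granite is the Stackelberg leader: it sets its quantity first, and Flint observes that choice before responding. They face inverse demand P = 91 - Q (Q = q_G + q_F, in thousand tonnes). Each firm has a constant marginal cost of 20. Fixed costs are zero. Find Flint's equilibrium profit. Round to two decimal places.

Solve by backward induction. Given q_G, the follower Flint maximises π_F = (91 - q_G - q_F)q_F - 20q_F.
Follower FOC: 71 - q_G - 2q_F = 0, so q_F(q_G) = (71 - q_G)/2.
Granite substitutes q_F(q_G) into its own profit: π_G = q_G(91 - q_G - (71 - q_G)/2) - 20q_G = (111/2 - (1/2)q_G)q_G - 20q_G.
Maximising: ∂π_G/∂q_G = 71/2 - q_G = 0, giving q_G = 71/2.
Then q_F = (71 - 71/2)/2 = 71/4.
Price P = 91 - 213/4 = 151/4.
Flint's profit: (151/4 - 20)·(71/4) = 315.0625.

315.06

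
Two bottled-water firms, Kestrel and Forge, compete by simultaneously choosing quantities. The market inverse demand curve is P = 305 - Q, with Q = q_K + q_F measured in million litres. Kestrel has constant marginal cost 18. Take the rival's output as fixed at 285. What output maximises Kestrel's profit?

1

With the rival's output fixed at 285, Kestrel's profit is π_K = (305 - 285 - q_K)q_K - (18q_K) = (20 - q_K)q_K - (18q_K).
∂π_K/∂q_K = 2 - 2q_K = 0, so q_K = 1.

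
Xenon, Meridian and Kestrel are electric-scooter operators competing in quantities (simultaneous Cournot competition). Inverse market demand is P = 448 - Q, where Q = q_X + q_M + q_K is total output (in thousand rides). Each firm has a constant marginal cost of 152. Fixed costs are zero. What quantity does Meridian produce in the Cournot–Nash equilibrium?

A representative firm's profit is π_i = q_i(448 - Q) - 152q_i.
First-order condition (treating rivals' output as given): 296 - 2q_i - Σ_{j≠i} q_j = 0.
By symmetry each firm produces the same amount; substituting Σ_{j≠i} q_j = 2q_i yields q_i = 296/4 = 74.

74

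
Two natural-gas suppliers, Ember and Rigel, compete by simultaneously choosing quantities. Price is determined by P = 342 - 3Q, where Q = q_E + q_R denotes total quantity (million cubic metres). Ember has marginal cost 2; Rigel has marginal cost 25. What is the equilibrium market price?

Ember's profit: π_E = (342 - 3Q)q_E - (2q_E). Setting ∂π_E/∂q_E = 0: 340 - 6q_E - 3(q_R) = 0.
Rigel's profit: π_R = (342 - 3Q)q_R - (25q_R). Setting ∂π_R/∂q_R = 0: 317 - 6q_R - 3(q_E) = 0.
So q_E = (340 - 3q_R)/6 and q_R = (317 - 3q_E)/6.
Substituting one into the other gives q_E = 121/3 and q_R = 98/3.
Total output Q = 73, so price P = 342 - 3·73 = 123.

123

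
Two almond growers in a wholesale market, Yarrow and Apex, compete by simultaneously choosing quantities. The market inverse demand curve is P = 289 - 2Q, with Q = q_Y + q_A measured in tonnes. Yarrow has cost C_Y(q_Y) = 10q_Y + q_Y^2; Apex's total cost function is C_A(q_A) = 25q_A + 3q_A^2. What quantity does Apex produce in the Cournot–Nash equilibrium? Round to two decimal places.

Yarrow's profit: π_Y = (289 - 2Q)q_Y - (10q_Y + q_Y²). Setting ∂π_Y/∂q_Y = 0: 279 - 6q_Y - 2(q_A) = 0.
Apex's first-order condition: 264 - 10q_A - 2(q_Y) = 0.
Rearranging gives the reaction functions q_Y = (279 - 2q_A)/6 and q_A = (264 - 2q_Y)/10.
Solving the pair: q_Y = 1131/28, q_A = 513/28.

18.32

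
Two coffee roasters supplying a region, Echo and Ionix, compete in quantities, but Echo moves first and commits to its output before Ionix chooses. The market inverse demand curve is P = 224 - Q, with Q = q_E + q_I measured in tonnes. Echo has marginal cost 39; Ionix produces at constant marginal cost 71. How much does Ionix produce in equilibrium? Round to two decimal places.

22.25

Solve by backward induction. Given q_E, the follower Ionix maximises π_I = (224 - q_E - q_I)q_I - 71q_I.
∂π_I/∂q_I = 153 - q_E - 2q_I = 0 gives the reaction function q_I = (153 - q_E)/2.
Echo substitutes q_I(q_E) into its own profit: π_E = q_E(224 - q_E - (153 - q_E)/2) - 39q_E = (295/2 - (1/2)q_E)q_E - 39q_E.
Leader FOC: 217/2 - q_E = 0, so q_E = 217/2.
Then q_I = (153 - 217/2)/2 = 89/4.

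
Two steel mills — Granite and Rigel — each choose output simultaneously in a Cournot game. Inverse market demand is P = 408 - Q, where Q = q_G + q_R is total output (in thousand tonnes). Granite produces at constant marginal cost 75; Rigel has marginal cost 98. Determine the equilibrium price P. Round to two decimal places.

Granite's profit: π_G = (408 - Q)q_G - (75q_G). Setting ∂π_G/∂q_G = 0: 333 - 2q_G - (q_R) = 0.
Rigel's profit: π_R = (408 - Q)q_R - (98q_R). Setting ∂π_R/∂q_R = 0: 310 - 2q_R - (q_G) = 0.
So q_G = (333 - q_R)/2 and q_R = (310 - q_G)/2.
Solving the pair: q_G = 356/3, q_R = 287/3.
Total output Q = 643/3, so price P = 408 - 643/3 = 581/3.

193.67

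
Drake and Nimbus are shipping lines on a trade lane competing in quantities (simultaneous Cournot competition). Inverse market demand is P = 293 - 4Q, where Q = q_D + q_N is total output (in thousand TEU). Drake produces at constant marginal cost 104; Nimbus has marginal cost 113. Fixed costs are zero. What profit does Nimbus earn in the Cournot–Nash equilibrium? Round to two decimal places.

Drake's profit: π_D = (293 - 4Q)q_D - (104q_D). Setting ∂π_D/∂q_D = 0: 189 - 8q_D - 4(q_N) = 0.
Nimbus's profit: π_N = (293 - 4Q)q_N - (113q_N). Setting ∂π_N/∂q_N = 0: 180 - 8q_N - 4(q_D) = 0.
Rearranging gives the reaction functions q_D = (189 - 4q_N)/8 and q_N = (180 - 4q_D)/8.
Solving the pair: q_D = 33/2, q_N = 57/4.
Price P = 293 - 4·(123/4) = 170.
Nimbus's profit: (170 - 113)·(57/4) = 812.2500.

812.25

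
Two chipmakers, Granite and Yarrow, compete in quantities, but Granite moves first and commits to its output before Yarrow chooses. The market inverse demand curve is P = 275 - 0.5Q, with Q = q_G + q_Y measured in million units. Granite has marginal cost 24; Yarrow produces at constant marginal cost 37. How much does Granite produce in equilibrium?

264

The follower Yarrow best-responds to any q_G: π_Y = (275 - 0.5Q)q_Y - 37q_Y.
∂π_Y/∂q_Y = 238 - (1/2)q_G - q_Y = 0 gives the reaction function q_Y = (238 - (1/2)q_G).
The leader anticipates this reaction. Substituting into P = 275 - 0.5Q gives P = 156 - (1/4)q_G, so π_G = (156 - (1/4)q_G)q_G - 24q_G.
Leader FOC: 132 - (1/2)q_G = 0, so q_G = 264.
Then q_Y = (238 - (1/2)·264) = 106.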